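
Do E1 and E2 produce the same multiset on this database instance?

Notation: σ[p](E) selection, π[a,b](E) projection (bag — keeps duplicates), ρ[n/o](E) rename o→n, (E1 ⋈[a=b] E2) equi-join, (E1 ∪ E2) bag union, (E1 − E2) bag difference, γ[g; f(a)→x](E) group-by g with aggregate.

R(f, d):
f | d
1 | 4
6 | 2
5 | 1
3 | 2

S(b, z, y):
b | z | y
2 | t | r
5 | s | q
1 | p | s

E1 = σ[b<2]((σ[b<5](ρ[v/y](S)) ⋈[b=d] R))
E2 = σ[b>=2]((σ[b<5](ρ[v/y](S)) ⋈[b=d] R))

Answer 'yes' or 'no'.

E1 subexpression sizes:
  S → 3
  ρ[v/y](S) → 3
  σ[b<5](ρ[v/y](S)) → 2
  R → 4
  (σ[b<5](ρ[v/y](S)) ⋈[b=d] R) → 3
  σ[b<2]((σ[b<5](ρ[v/y](S)) ⋈[b=d] R)) → 1
E2 subexpression sizes:
  S → 3
  ρ[v/y](S) → 3
  σ[b<5](ρ[v/y](S)) → 2
  R → 4
  (σ[b<5](ρ[v/y](S)) ⋈[b=d] R) → 3
  σ[b>=2]((σ[b<5](ρ[v/y](S)) ⋈[b=d] R)) → 2

E1 result:
b | z | v | f | d
1 | p | s | 5 | 1
E2 result:
b | z | v | f | d
2 | t | r | 3 | 2
2 | t | r | 6 | 2
Witness: (1, 'p', 's', 5, 1) appears 1× in E1 but 0× in E2.

no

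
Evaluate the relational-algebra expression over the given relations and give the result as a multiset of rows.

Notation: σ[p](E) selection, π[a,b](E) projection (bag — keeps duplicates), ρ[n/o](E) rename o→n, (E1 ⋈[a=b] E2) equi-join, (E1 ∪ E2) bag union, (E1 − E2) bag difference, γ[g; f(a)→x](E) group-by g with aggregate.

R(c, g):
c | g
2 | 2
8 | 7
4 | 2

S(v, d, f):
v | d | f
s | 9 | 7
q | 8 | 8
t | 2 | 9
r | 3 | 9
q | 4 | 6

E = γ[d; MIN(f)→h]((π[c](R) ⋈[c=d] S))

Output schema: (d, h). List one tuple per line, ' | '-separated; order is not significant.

Stepwise |·|:
  R → 3
  π[c](R) → 3
  S → 5
  (π[c](R) ⋈[c=d] S) → 3
  γ[d; MIN(f)→h]((π[c](R) ⋈[c=d] S)) → 3

== RESULT ==
d | h
2 | 9
4 | 6
8 | 8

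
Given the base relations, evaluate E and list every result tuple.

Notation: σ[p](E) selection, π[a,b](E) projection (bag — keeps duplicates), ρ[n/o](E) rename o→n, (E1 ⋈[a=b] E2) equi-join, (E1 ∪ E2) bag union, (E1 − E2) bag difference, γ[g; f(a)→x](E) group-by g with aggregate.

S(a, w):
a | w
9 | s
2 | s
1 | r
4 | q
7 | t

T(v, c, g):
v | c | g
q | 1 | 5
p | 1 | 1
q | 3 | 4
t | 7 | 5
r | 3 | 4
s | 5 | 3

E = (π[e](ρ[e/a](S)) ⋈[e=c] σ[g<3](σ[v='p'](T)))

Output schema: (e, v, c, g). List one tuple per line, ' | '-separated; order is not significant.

Per-node cardinality:
  S → 5
  ρ[e/a](S) → 5
  π[e](ρ[e/a](S)) → 5
  T → 6
  σ[v='p'](T) → 1
  σ[g<3](σ[v='p'](T)) → 1
  (π[e](ρ[e/a](S)) ⋈[e=c] σ[g<3](σ[v='p'](T))) → 1

== RESULT ==
e | v | c | g
1 | p | 1 | 1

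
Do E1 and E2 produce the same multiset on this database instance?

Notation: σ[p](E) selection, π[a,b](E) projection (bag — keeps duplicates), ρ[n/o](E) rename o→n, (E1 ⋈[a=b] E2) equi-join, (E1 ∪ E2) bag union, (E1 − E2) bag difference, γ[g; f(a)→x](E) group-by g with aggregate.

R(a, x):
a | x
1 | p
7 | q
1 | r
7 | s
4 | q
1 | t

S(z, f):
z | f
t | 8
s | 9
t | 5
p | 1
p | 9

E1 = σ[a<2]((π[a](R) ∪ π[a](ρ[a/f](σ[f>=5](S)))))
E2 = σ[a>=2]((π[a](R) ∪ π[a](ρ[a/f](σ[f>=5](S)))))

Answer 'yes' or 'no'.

E1 per-node cardinality:
  R → 6
  π[a](R) → 6
  S → 5
  σ[f>=5](S) → 4
  ρ[a/f](σ[f>=5](S)) → 4
  π[a](ρ[a/f](σ[f>=5](S))) → 4
  (π[a](R) ∪ π[a](ρ[a/f](σ[f>=5](S)))) → 10
  σ[a<2]((π[a](R) ∪ π[a](ρ[a/f](σ[f>=5](S))))) → 3
E2 per-node cardinality:
  R → 6
  π[a](R) → 6
  S → 5
  σ[f>=5](S) → 4
  ρ[a/f](σ[f>=5](S)) → 4
  π[a](ρ[a/f](σ[f>=5](S))) → 4
  (π[a](R) ∪ π[a](ρ[a/f](σ[f>=5](S)))) → 10
  σ[a>=2]((π[a](R) ∪ π[a](ρ[a/f](σ[f>=5](S))))) → 7

E1 result:
a
1
1
1
E2 result:
a
4
5
7
7
8
9
9
Witness: (1,) appears 3× in E1 but 0× in E2.

no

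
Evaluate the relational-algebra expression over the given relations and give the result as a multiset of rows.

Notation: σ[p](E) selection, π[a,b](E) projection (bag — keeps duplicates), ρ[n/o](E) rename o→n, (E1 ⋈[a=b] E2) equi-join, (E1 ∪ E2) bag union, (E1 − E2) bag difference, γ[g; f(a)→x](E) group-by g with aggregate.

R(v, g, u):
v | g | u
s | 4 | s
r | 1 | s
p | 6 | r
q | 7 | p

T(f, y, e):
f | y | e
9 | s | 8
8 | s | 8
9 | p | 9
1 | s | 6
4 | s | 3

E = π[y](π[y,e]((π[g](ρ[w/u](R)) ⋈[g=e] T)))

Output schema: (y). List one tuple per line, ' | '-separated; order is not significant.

Stepwise |·|:
  R → 4
  ρ[w/u](R) → 4
  π[g](ρ[w/u](R)) → 4
  T → 5
  (π[g](ρ[w/u](R)) ⋈[g=e] T) → 1
  π[y,e]((π[g](ρ[w/u](R)) ⋈[g=e] T)) → 1
  π[y](π[y,e]((π[g](ρ[w/u](R)) ⋈[g=e] T))) → 1

== RESULT ==
y
s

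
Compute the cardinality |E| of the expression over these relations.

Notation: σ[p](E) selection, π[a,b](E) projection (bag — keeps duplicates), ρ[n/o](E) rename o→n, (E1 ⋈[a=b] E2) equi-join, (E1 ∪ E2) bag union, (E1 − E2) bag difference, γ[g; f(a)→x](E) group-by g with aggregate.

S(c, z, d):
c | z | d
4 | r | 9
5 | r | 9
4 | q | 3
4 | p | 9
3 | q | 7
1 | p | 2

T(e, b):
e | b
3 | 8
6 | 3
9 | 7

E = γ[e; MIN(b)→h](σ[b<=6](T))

Row counts bottom-up:
  T → 3
  σ[b<=6](T) → 1
  γ[e; MIN(b)→h](σ[b<=6](T)) → 1

|E| = 1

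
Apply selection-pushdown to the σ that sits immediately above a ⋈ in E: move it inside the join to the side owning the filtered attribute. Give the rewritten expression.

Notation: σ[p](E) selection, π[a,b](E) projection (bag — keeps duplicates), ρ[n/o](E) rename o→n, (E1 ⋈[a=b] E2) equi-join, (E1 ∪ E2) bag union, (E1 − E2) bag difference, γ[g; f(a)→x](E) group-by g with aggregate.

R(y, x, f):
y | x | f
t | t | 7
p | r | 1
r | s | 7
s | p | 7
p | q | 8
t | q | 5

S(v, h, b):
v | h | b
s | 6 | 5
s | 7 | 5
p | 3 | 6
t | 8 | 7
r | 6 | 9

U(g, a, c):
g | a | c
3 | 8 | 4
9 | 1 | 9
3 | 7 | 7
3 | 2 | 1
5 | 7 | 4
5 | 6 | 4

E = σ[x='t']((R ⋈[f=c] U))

σ filters on x, owned by the left side.
E' = (σ[x='t'](R) ⋈[f=c] U)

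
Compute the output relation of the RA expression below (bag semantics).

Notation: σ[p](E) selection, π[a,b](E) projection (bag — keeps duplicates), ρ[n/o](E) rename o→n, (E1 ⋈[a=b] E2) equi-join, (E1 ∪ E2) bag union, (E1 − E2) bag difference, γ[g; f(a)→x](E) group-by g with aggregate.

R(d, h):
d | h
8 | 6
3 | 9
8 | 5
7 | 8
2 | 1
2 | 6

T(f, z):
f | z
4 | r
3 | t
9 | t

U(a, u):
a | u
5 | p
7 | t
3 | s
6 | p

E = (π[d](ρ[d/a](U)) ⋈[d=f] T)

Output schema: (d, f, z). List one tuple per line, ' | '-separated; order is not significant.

Stepwise |·|:
  U → 4
  ρ[d/a](U) → 4
  π[d](ρ[d/a](U)) → 4
  T → 3
  (π[d](ρ[d/a](U)) ⋈[d=f] T) → 1

== RESULT ==
d | f | z
3 | 3 | t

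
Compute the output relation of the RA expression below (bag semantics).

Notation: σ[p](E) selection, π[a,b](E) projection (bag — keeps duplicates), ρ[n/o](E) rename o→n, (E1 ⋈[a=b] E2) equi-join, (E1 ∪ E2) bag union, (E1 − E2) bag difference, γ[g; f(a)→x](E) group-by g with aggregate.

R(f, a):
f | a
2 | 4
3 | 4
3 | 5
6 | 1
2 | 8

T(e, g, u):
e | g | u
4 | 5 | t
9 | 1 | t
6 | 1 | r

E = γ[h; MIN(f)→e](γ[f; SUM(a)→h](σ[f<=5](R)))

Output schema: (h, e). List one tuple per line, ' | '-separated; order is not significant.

Per-node cardinality:
  R → 5
  σ[f<=5](R) → 4
  γ[f; SUM(a)→h](σ[f<=5](R)) → 2
  γ[h; MIN(f)→e](γ[f; SUM(a)→h](σ[f<=5](R))) → 2

== RESULT ==
h | e
9 | 3
12 | 2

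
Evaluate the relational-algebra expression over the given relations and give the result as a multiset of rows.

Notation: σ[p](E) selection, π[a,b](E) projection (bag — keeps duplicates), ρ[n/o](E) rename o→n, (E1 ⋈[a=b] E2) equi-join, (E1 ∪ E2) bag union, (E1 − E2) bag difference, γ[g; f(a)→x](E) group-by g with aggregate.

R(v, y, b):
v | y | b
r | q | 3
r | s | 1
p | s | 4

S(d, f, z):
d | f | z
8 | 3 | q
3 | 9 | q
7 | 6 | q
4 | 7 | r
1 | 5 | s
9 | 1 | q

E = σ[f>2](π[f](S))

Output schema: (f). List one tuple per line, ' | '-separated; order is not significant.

Row counts bottom-up:
  S → 6
  π[f](S) → 6
  σ[f>2](π[f](S)) → 5

== RESULT ==
f
3
5
6
7
9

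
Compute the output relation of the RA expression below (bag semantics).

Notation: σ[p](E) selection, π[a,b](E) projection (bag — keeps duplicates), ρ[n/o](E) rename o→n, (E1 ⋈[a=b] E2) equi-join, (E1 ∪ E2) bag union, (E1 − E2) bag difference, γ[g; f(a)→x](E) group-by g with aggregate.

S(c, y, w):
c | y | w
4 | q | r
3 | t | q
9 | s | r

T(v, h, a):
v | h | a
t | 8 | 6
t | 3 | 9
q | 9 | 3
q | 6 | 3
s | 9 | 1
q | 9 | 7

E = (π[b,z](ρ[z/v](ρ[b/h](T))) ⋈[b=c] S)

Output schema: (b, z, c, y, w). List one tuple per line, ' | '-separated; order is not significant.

Stepwise |·|:
  T → 6
  ρ[b/h](T) → 6
  ρ[z/v](ρ[b/h](T)) → 6
  π[b,z](ρ[z/v](ρ[b/h](T))) → 6
  S → 3
  (π[b,z](ρ[z/v](ρ[b/h](T))) ⋈[b=c] S) → 4

== RESULT ==
b | z | c | y | w
3 | t | 3 | t | q
9 | q | 9 | s | r
9 | q | 9 | s | r
9 | s | 9 | s | r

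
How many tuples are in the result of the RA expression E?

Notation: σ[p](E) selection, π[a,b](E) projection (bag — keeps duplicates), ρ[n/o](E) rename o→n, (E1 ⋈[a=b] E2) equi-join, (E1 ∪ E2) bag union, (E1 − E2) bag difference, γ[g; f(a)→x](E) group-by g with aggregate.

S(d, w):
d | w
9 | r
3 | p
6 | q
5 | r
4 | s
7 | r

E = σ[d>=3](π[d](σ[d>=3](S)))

Row counts bottom-up:
  S → 6
  σ[d>=3](S) → 6
  π[d](σ[d>=3](S)) → 6
  σ[d>=3](π[d](σ[d>=3](S))) → 6

|E| = 6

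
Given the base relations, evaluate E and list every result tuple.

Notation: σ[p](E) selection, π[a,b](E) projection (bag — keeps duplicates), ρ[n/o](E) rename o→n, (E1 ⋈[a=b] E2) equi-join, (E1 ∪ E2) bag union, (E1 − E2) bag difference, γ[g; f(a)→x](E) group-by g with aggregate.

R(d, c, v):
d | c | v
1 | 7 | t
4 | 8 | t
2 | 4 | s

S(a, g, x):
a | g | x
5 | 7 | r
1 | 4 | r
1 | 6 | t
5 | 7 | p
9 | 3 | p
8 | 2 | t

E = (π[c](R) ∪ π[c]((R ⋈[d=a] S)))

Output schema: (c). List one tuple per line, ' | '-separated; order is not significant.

Row counts bottom-up:
  R → 3
  π[c](R) → 3
  R → 3
  S → 6
  (R ⋈[d=a] S) → 2
  π[c]((R ⋈[d=a] S)) → 2
  (π[c](R) ∪ π[c]((R ⋈[d=a] S))) → 5

== RESULT ==
c
4
7
7
7
8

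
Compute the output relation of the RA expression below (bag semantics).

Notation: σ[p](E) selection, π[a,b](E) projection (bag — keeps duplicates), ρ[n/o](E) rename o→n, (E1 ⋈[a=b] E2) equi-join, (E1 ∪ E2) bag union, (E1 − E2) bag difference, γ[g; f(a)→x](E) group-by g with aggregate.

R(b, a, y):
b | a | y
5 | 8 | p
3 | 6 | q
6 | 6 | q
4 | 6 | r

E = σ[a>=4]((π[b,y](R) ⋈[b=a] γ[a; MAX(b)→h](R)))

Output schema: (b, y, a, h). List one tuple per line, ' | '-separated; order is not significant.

Per-node cardinality:
  R → 4
  π[b,y](R) → 4
  R → 4
  γ[a; MAX(b)→h](R) → 2
  (π[b,y](R) ⋈[b=a] γ[a; MAX(b)→h](R)) → 1
  σ[a>=4]((π[b,y](R) ⋈[b=a] γ[a; MAX(b)→h](R))) → 1

== RESULT ==
b | y | a | h
6 | q | 6 | 6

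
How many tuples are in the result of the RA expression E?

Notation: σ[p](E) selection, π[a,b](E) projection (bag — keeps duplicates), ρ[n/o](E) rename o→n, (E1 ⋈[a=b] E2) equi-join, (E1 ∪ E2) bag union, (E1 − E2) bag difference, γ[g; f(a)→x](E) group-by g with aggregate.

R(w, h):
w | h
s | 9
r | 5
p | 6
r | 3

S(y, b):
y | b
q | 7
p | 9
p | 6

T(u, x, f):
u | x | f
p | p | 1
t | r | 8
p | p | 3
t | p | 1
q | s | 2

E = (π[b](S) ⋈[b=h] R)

Stepwise |·|:
  S → 3
  π[b](S) → 3
  R → 4
  (π[b](S) ⋈[b=h] R) → 2

|E| = 2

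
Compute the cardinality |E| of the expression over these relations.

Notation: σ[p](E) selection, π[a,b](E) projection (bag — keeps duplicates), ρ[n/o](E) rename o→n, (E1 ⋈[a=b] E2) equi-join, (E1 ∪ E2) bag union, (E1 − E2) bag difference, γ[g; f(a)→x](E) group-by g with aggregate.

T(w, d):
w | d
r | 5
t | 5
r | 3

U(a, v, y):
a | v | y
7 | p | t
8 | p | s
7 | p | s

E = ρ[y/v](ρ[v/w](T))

Row counts bottom-up:
  T → 3
  ρ[v/w](T) → 3
  ρ[y/v](ρ[v/w](T)) → 3

|E| = 3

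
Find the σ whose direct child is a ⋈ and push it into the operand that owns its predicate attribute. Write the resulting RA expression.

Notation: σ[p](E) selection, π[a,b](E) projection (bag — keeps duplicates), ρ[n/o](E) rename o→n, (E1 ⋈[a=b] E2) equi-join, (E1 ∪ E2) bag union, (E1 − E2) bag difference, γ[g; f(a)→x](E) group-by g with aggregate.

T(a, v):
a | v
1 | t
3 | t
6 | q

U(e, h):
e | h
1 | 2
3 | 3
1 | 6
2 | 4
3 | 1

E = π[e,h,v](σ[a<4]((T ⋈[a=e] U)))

σ filters on a, owned by the left side.
E' = π[e,h,v]((σ[a<4](T) ⋈[a=e] U))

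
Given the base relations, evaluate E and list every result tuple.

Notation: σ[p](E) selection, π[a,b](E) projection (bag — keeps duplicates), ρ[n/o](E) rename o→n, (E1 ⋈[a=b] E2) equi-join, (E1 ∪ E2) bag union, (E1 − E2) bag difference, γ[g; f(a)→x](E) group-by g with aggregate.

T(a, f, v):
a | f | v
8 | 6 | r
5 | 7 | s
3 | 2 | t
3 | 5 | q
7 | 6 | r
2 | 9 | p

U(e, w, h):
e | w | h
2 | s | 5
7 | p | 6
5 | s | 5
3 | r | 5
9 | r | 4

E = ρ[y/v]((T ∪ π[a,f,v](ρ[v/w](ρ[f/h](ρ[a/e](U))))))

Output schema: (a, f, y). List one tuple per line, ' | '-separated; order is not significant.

Subexpression sizes:
  T → 6
  U → 5
  ρ[a/e](U) → 5
  ρ[f/h](ρ[a/e](U)) → 5
  ρ[v/w](ρ[f/h](ρ[a/e](U))) → 5
  π[a,f,v](ρ[v/w](ρ[f/h](ρ[a/e](U)))) → 5
  (T ∪ π[a,f,v](ρ[v/w](ρ[f/h](ρ[a/e](U))))) → 11
  ρ[y/v]((T ∪ π[a,f,v](ρ[v/w](ρ[f/h](ρ[a/e](U)))))) → 11

== RESULT ==
a | f | y
2 | 5 | s
2 | 9 | p
3 | 2 | t
3 | 5 | q
3 | 5 | r
5 | 5 | s
5 | 7 | s
7 | 6 | p
7 | 6 | r
8 | 6 | r
9 | 4 | r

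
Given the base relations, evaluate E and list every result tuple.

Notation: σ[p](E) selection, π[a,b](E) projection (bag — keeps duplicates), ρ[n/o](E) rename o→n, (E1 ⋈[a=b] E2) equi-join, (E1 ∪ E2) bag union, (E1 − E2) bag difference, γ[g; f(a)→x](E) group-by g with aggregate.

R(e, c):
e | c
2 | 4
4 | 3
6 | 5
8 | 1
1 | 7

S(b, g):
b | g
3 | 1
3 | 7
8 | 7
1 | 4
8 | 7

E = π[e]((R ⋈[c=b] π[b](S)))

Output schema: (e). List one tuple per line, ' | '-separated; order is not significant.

Subexpression sizes:
  R → 5
  S → 5
  π[b](S) → 5
  (R ⋈[c=b] π[b](S)) → 3
  π[e]((R ⋈[c=b] π[b](S))) → 3

== RESULT ==
e
4
4
8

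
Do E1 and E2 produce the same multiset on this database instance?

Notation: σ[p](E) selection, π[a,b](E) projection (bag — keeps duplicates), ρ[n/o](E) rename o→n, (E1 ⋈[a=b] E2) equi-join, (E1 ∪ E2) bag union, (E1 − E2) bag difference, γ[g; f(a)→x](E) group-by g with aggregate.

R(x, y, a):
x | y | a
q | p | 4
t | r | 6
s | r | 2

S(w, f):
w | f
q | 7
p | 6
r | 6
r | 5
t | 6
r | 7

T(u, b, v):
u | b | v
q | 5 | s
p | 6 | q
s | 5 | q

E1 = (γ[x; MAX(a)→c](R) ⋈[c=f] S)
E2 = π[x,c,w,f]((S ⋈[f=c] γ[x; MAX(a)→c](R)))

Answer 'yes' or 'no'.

E1 stepwise |·|:
  R → 3
  γ[x; MAX(a)→c](R) → 3
  S → 6
  (γ[x; MAX(a)→c](R) ⋈[c=f] S) → 3
E2 stepwise |·|:
  S → 6
  R → 3
  γ[x; MAX(a)→c](R) → 3
  (S ⋈[f=c] γ[x; MAX(a)→c](R)) → 3
  π[x,c,w,f]((S ⋈[f=c] γ[x; MAX(a)→c](R))) → 3

E1 and E2 produce the same multiset:
x | c | w | f
t | 6 | p | 6
t | 6 | r | 6
t | 6 | t | 6

yes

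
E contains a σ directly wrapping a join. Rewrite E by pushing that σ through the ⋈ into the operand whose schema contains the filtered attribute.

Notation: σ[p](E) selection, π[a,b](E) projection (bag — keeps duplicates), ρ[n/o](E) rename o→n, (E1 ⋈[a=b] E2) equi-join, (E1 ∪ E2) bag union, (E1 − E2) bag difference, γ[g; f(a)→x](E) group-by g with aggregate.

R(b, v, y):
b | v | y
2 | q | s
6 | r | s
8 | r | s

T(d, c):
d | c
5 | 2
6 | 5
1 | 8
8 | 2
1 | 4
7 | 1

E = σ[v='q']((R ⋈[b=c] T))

σ filters on v, owned by the left side.
E' = (σ[v='q'](R) ⋈[b=c] T)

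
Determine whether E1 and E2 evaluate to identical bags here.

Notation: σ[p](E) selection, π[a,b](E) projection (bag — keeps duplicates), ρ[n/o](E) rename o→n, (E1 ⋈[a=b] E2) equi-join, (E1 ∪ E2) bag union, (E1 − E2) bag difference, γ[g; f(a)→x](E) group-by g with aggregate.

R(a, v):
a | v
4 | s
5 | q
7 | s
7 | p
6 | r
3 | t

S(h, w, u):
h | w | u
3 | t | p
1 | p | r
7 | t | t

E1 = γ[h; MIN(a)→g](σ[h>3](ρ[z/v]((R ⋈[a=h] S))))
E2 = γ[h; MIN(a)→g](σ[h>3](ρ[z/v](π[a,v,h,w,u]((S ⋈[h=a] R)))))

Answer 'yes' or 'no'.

E1 subexpression sizes:
  R → 6
  S → 3
  (R ⋈[a=h] S) → 3
  ρ[z/v]((R ⋈[a=h] S)) → 3
  σ[h>3](ρ[z/v]((R ⋈[a=h] S))) → 2
  γ[h; MIN(a)→g](σ[h>3](ρ[z/v]((R ⋈[a=h] S)))) → 1
E2 subexpression sizes:
  S → 3
  R → 6
  (S ⋈[h=a] R) → 3
  π[a,v,h,w,u]((S ⋈[h=a] R)) → 3
  ρ[z/v](π[a,v,h,w,u]((S ⋈[h=a] R))) → 3
  σ[h>3](ρ[z/v](π[a,v,h,w,u]((S ⋈[h=a] R)))) → 2
  γ[h; MIN(a)→g](σ[h>3](ρ[z/v](π[a,v,h,w,u]((S ⋈[h=a] R))))) → 1

E1 and E2 produce the same multiset:
h | g
7 | 7

yes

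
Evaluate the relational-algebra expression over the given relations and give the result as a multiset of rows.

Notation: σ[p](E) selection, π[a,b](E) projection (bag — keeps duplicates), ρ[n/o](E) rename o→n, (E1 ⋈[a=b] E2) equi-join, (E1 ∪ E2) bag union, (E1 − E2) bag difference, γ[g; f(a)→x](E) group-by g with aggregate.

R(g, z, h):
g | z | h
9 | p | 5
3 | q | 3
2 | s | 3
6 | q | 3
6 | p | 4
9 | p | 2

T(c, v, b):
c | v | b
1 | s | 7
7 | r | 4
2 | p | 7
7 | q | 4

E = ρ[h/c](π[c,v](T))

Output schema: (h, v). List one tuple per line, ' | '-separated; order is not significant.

Stepwise |·|:
  T → 4
  π[c,v](T) → 4
  ρ[h/c](π[c,v](T)) → 4

== RESULT ==
h | v
1 | s
2 | p
7 | q
7 | r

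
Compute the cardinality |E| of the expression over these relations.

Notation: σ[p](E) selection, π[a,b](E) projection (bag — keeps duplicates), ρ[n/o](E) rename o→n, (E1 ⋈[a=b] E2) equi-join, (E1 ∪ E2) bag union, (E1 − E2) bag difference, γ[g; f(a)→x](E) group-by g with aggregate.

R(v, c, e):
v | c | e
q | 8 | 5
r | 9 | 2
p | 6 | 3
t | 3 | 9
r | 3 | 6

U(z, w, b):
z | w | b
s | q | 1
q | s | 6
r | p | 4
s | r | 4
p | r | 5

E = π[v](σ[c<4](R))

Per-node cardinality:
  R → 5
  σ[c<4](R) → 2
  π[v](σ[c<4](R)) → 2

|E| = 2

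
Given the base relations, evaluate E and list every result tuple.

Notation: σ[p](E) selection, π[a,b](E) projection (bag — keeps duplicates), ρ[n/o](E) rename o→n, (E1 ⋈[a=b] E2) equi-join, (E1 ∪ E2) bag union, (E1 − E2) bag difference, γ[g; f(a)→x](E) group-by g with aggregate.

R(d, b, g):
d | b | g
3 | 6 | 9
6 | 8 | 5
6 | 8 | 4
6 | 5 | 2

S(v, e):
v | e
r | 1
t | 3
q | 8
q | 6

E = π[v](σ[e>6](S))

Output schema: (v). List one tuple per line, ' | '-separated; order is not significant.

Row counts bottom-up:
  S → 4
  σ[e>6](S) → 1
  π[v](σ[e>6](S)) → 1

== RESULT ==
v
q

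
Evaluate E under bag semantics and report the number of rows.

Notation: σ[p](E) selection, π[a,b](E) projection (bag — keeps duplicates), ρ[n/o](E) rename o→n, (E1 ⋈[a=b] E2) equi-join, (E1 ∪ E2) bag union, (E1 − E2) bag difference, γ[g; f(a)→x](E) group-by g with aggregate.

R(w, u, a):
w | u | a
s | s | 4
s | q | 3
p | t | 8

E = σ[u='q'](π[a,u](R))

Subexpression sizes:
  R → 3
  π[a,u](R) → 3
  σ[u='q'](π[a,u](R)) → 1

|E| = 1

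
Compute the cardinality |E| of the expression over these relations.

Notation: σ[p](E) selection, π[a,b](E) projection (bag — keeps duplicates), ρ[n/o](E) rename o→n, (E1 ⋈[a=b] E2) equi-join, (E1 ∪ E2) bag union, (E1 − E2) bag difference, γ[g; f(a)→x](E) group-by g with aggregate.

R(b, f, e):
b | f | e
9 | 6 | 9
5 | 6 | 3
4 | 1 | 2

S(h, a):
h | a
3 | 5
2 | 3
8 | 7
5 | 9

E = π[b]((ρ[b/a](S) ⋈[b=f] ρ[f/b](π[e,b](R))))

Per-node cardinality:
  S → 4
  ρ[b/a](S) → 4
  R → 3
  π[e,b](R) → 3
  ρ[f/b](π[e,b](R)) → 3
  (ρ[b/a](S) ⋈[b=f] ρ[f/b](π[e,b](R))) → 2
  π[b]((ρ[b/a](S) ⋈[b=f] ρ[f/b](π[e,b](R)))) → 2

|E| = 2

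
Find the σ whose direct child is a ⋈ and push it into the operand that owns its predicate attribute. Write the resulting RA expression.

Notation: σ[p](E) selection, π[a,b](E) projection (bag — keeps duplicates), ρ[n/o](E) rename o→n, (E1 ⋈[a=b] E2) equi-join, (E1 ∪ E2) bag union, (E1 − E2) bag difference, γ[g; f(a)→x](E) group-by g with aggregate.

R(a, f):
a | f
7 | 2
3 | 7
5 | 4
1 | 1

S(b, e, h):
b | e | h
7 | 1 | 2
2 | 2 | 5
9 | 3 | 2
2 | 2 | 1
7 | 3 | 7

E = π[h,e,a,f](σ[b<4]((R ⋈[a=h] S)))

σ filters on b, owned by the right side.
E' = π[h,e,a,f]((R ⋈[a=h] σ[b<4](S)))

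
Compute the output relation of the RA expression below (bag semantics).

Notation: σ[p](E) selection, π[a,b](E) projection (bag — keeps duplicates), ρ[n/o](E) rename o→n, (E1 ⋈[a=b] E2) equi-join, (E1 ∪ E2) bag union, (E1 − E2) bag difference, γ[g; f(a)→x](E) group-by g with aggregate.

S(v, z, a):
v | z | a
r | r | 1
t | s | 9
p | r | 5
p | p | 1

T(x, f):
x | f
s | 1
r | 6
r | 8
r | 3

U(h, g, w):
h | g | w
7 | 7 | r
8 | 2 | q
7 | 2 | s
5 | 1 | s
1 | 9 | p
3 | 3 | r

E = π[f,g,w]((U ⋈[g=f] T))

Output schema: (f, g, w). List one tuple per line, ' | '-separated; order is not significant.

Subexpression sizes:
  U → 6
  T → 4
  (U ⋈[g=f] T) → 2
  π[f,g,w]((U ⋈[g=f] T)) → 2

== RESULT ==
f | g | w
1 | 1 | s
3 | 3 | r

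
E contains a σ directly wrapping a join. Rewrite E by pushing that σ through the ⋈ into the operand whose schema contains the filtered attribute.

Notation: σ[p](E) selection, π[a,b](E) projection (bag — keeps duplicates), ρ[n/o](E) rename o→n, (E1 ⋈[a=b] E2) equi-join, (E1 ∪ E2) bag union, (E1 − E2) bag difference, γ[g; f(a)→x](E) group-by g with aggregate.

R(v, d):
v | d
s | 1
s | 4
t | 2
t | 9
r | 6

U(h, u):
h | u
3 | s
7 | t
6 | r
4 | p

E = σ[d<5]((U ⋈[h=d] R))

σ filters on d, owned by the right side.
E' = (U ⋈[h=d] σ[d<5](R))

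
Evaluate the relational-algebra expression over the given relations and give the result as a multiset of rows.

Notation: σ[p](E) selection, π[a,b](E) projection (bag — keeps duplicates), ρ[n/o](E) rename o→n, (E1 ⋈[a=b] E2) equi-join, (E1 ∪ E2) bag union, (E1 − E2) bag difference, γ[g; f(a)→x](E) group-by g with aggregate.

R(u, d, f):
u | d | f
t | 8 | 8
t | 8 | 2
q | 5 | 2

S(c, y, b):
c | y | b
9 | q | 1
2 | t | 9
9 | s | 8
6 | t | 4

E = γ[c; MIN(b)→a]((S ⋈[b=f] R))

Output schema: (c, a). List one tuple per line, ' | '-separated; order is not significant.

Row counts bottom-up:
  S → 4
  R → 3
  (S ⋈[b=f] R) → 1
  γ[c; MIN(b)→a]((S ⋈[b=f] R)) → 1

== RESULT ==
c | a
9 | 8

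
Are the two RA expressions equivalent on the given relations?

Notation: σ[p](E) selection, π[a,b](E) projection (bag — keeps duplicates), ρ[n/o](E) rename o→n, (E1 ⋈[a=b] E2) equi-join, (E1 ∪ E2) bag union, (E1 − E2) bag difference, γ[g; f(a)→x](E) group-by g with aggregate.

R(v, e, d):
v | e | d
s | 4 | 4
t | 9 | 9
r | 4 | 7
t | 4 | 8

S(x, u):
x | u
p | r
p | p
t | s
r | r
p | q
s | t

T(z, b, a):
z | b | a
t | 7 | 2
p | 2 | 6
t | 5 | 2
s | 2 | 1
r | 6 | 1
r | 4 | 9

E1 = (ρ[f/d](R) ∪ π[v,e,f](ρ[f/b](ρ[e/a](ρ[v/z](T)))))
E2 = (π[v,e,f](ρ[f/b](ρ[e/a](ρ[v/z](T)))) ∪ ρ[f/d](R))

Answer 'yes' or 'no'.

E1 row counts bottom-up:
  R → 4
  ρ[f/d](R) → 4
  T → 6
  ρ[v/z](T) → 6
  ρ[e/a](ρ[v/z](T)) → 6
  ρ[f/b](ρ[e/a](ρ[v/z](T))) → 6
  π[v,e,f](ρ[f/b](ρ[e/a](ρ[v/z](T)))) → 6
  (ρ[f/d](R) ∪ π[v,e,f](ρ[f/b](ρ[e/a](ρ[v/z](T))))) → 10
E2 row counts bottom-up:
  T → 6
  ρ[v/z](T) → 6
  ρ[e/a](ρ[v/z](T)) → 6
  ρ[f/b](ρ[e/a](ρ[v/z](T))) → 6
  π[v,e,f](ρ[f/b](ρ[e/a](ρ[v/z](T)))) → 6
  R → 4
  ρ[f/d](R) → 4
  (π[v,e,f](ρ[f/b](ρ[e/a](ρ[v/z](T)))) ∪ ρ[f/d](R)) → 10

E1 and E2 produce the same multiset:
v | e | f
p | 6 | 2
r | 1 | 6
r | 4 | 7
r | 9 | 4
s | 1 | 2
s | 4 | 4
t | 2 | 5
t | 2 | 7
t | 4 | 8
t | 9 | 9

yes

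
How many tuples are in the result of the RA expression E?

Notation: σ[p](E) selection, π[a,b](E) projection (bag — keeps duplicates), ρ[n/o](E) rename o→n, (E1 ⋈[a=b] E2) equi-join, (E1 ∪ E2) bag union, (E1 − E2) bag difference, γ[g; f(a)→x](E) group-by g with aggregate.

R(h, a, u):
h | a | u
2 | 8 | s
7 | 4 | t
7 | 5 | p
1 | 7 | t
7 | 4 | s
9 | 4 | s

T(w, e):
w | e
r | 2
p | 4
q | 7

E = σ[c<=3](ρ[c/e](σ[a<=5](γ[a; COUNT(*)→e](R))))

Subexpression sizes:
  R → 6
  γ[a; COUNT(*)→e](R) → 4
  σ[a<=5](γ[a; COUNT(*)→e](R)) → 2
  ρ[c/e](σ[a<=5](γ[a; COUNT(*)→e](R))) → 2
  σ[c<=3](ρ[c/e](σ[a<=5](γ[a; COUNT(*)→e](R)))) → 2

|E| = 2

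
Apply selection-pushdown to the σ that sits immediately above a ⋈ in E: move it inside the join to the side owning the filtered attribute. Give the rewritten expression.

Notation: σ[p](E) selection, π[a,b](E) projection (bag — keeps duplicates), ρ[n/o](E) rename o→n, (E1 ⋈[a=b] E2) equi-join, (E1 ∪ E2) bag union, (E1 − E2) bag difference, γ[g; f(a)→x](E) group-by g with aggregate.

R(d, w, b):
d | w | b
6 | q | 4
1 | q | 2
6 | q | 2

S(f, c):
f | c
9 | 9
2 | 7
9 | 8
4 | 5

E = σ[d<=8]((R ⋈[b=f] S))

σ filters on d, owned by the left side.
E' = (σ[d<=8](R) ⋈[b=f] S)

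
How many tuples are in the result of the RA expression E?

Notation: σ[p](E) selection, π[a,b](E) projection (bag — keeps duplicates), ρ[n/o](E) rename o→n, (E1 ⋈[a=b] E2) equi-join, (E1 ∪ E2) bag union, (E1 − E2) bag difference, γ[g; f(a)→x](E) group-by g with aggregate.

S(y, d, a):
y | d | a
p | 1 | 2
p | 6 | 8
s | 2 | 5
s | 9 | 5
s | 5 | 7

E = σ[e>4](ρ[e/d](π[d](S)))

Per-node cardinality:
  S → 5
  π[d](S) → 5
  ρ[e/d](π[d](S)) → 5
  σ[e>4](ρ[e/d](π[d](S))) → 3

|E| = 3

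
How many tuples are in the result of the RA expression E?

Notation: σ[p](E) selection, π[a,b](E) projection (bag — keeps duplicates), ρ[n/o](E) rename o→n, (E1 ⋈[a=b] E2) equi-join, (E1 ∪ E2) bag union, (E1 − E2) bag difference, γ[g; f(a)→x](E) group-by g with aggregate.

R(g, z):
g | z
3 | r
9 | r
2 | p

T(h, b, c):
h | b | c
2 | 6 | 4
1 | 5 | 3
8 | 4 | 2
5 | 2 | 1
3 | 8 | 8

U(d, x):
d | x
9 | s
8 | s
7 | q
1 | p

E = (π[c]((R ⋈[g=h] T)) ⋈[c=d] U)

Row counts bottom-up:
  R → 3
  T → 5
  (R ⋈[g=h] T) → 2
  π[c]((R ⋈[g=h] T)) → 2
  U → 4
  (π[c]((R ⋈[g=h] T)) ⋈[c=d] U) → 1

|E| = 1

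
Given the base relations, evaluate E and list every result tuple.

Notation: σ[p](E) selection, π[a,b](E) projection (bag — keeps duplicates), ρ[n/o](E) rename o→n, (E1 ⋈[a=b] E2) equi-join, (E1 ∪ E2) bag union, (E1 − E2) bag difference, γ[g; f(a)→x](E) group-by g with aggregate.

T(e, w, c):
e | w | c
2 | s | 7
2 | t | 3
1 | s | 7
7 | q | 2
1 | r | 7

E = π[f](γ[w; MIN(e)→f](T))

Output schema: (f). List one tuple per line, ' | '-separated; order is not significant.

Stepwise |·|:
  T → 5
  γ[w; MIN(e)→f](T) → 4
  π[f](γ[w; MIN(e)→f](T)) → 4

== RESULT ==
f
1
1
2
7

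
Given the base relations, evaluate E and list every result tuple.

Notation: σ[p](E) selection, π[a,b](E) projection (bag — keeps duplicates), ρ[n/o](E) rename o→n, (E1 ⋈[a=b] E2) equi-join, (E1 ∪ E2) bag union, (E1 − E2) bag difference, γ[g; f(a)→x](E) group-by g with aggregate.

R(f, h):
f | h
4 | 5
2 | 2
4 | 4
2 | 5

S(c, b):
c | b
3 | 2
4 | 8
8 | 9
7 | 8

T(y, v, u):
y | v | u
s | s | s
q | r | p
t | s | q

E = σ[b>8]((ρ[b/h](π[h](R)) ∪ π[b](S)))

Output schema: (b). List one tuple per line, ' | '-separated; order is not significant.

Stepwise |·|:
  R → 4
  π[h](R) → 4
  ρ[b/h](π[h](R)) → 4
  S → 4
  π[b](S) → 4
  (ρ[b/h](π[h](R)) ∪ π[b](S)) → 8
  σ[b>8]((ρ[b/h](π[h](R)) ∪ π[b](S))) → 1

== RESULT ==
b
9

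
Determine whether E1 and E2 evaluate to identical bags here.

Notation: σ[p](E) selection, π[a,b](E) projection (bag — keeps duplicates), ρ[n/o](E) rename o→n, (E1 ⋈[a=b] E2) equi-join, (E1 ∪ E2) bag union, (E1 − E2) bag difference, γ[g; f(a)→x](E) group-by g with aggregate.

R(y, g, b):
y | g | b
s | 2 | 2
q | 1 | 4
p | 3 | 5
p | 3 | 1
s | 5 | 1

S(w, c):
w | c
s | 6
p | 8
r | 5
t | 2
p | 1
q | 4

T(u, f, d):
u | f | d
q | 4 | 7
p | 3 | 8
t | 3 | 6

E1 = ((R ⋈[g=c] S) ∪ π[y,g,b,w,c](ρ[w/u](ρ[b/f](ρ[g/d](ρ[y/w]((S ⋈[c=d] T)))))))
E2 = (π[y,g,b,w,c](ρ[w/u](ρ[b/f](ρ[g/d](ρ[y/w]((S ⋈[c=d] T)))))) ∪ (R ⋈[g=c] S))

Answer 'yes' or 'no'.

E1 per-node cardinality:
  R → 5
  S → 6
  (R ⋈[g=c] S) → 3
  S → 6
  T → 3
  (S ⋈[c=d] T) → 2
  ρ[y/w]((S ⋈[c=d] T)) → 2
  ρ[g/d](ρ[y/w]((S ⋈[c=d] T))) → 2
  ρ[b/f](ρ[g/d](ρ[y/w]((S ⋈[c=d] T)))) → 2
  ρ[w/u](ρ[b/f](ρ[g/d](ρ[y/w]((S ⋈[c=d] T))))) → 2
  π[y,g,b,w,c](ρ[w/u](ρ[b/f](ρ[g/d](ρ[y/w]((S ⋈[c=d] T)))))) → 2
  ((R ⋈[g=c] S) ∪ π[y,g,b,w,c](ρ[w/u](ρ[b/f](ρ[g/d](ρ[y/w]((S ⋈[c=d] T))))))) → 5
E2 per-node cardinality:
  S → 6
  T → 3
  (S ⋈[c=d] T) → 2
  ρ[y/w]((S ⋈[c=d] T)) → 2
  ρ[g/d](ρ[y/w]((S ⋈[c=d] T))) → 2
  ρ[b/f](ρ[g/d](ρ[y/w]((S ⋈[c=d] T)))) → 2
  ρ[w/u](ρ[b/f](ρ[g/d](ρ[y/w]((S ⋈[c=d] T))))) → 2
  π[y,g,b,w,c](ρ[w/u](ρ[b/f](ρ[g/d](ρ[y/w]((S ⋈[c=d] T)))))) → 2
  R → 5
  S → 6
  (R ⋈[g=c] S) → 3
  (π[y,g,b,w,c](ρ[w/u](ρ[b/f](ρ[g/d](ρ[y/w]((S ⋈[c=d] T)))))) ∪ (R ⋈[g=c] S)) → 5

E1 and E2 produce the same multiset:
y | g | b | w | c
p | 8 | 3 | p | 8
q | 1 | 4 | p | 1
s | 2 | 2 | t | 2
s | 5 | 1 | r | 5
s | 6 | 3 | t | 6

yes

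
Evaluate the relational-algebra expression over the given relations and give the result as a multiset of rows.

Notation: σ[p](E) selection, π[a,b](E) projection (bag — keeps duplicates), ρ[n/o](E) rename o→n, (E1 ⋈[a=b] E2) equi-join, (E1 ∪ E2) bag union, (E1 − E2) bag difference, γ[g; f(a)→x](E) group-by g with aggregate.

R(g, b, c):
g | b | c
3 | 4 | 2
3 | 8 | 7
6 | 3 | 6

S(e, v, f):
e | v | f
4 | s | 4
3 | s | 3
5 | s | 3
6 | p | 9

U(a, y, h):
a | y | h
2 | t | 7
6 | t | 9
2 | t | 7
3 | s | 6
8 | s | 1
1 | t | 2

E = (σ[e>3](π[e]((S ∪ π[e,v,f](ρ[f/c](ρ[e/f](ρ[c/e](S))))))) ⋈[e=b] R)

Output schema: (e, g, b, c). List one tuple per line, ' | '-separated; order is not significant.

Per-node cardinality:
  S → 4
  S → 4
  ρ[c/e](S) → 4
  ρ[e/f](ρ[c/e](S)) → 4
  ρ[f/c](ρ[e/f](ρ[c/e](S))) → 4
  π[e,v,f](ρ[f/c](ρ[e/f](ρ[c/e](S)))) → 4
  (S ∪ π[e,v,f](ρ[f/c](ρ[e/f](ρ[c/e](S))))) → 8
  π[e]((S ∪ π[e,v,f](ρ[f/c](ρ[e/f](ρ[c/e](S)))))) → 8
  σ[e>3](π[e]((S ∪ π[e,v,f](ρ[f/c](ρ[e/f](ρ[c/e](S))))))) → 5
  R → 3
  (σ[e>3](π[e]((S ∪ π[e,v,f](ρ[f/c](ρ[e/f](ρ[c/e](S))))))) ⋈[e=b] R) → 2

== RESULT ==
e | g | b | c
4 | 3 | 4 | 2
4 | 3 | 4 | 2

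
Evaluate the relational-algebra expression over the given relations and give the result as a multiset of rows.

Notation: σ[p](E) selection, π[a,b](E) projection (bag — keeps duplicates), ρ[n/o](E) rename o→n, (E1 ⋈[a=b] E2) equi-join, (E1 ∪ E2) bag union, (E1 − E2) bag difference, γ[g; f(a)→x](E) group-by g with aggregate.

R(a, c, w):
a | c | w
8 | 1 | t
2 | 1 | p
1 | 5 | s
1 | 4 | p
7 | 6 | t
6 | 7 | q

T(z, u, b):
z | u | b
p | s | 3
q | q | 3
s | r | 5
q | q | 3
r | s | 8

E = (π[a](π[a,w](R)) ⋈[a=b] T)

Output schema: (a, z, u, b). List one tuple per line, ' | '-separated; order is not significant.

Per-node cardinality:
  R → 6
  π[a,w](R) → 6
  π[a](π[a,w](R)) → 6
  T → 5
  (π[a](π[a,w](R)) ⋈[a=b] T) → 1

== RESULT ==
a | z | u | b
8 | r | s | 8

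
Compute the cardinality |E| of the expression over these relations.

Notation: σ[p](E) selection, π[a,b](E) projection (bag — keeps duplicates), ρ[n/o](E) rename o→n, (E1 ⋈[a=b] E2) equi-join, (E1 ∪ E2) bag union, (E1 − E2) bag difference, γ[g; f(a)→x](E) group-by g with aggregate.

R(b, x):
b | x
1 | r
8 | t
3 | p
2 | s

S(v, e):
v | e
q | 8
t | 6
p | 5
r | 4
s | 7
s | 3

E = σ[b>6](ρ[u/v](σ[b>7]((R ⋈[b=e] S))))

Row counts bottom-up:
  R → 4
  S → 6
  (R ⋈[b=e] S) → 2
  σ[b>7]((R ⋈[b=e] S)) → 1
  ρ[u/v](σ[b>7]((R ⋈[b=e] S))) → 1
  σ[b>6](ρ[u/v](σ[b>7]((R ⋈[b=e] S)))) → 1

|E| = 1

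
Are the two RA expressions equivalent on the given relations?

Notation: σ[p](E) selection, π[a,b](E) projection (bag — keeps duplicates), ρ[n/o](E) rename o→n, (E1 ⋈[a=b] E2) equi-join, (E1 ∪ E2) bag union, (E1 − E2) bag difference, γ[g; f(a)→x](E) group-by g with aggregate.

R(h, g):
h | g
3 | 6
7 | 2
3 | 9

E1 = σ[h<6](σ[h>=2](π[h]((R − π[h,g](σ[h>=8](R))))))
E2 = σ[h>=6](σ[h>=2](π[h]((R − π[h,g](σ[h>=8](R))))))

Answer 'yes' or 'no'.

E1 subexpression sizes:
  R → 3
  R → 3
  σ[h>=8](R) → 0
  π[h,g](σ[h>=8](R)) → 0
  (R − π[h,g](σ[h>=8](R))) → 3
  π[h]((R − π[h,g](σ[h>=8](R)))) → 3
  σ[h>=2](π[h]((R − π[h,g](σ[h>=8](R))))) → 3
  σ[h<6](σ[h>=2](π[h]((R − π[h,g](σ[h>=8](R)))))) → 2
E2 subexpression sizes:
  R → 3
  R → 3
  σ[h>=8](R) → 0
  π[h,g](σ[h>=8](R)) → 0
  (R − π[h,g](σ[h>=8](R))) → 3
  π[h]((R − π[h,g](σ[h>=8](R)))) → 3
  σ[h>=2](π[h]((R − π[h,g](σ[h>=8](R))))) → 3
  σ[h>=6](σ[h>=2](π[h]((R − π[h,g](σ[h>=8](R)))))) → 1

E1 result:
h
3
3
E2 result:
h
7
Witness: (7,) appears 0× in E1 but 1× in E2.

no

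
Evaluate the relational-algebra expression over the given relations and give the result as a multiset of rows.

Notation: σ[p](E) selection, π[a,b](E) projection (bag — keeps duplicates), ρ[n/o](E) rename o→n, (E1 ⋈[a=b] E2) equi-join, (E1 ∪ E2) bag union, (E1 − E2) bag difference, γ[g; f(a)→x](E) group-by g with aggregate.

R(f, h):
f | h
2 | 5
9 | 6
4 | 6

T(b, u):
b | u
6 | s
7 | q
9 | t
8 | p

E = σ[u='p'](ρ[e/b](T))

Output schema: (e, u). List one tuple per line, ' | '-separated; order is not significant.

Per-node cardinality:
  T → 4
  ρ[e/b](T) → 4
  σ[u='p'](ρ[e/b](T)) → 1

== RESULT ==
e | u
8 | p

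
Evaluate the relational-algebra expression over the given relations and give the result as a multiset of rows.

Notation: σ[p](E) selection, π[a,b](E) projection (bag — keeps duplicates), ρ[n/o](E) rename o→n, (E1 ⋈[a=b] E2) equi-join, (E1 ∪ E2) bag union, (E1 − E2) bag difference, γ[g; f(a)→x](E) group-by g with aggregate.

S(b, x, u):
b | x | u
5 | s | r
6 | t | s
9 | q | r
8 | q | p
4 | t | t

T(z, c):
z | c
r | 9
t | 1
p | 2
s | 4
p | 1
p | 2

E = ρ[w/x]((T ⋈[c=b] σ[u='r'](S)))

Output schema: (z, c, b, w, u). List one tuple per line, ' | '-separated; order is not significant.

Subexpression sizes:
  T → 6
  S → 5
  σ[u='r'](S) → 2
  (T ⋈[c=b] σ[u='r'](S)) → 1
  ρ[w/x]((T ⋈[c=b] σ[u='r'](S))) → 1

== RESULT ==
z | c | b | w | u
r | 9 | 9 | q | r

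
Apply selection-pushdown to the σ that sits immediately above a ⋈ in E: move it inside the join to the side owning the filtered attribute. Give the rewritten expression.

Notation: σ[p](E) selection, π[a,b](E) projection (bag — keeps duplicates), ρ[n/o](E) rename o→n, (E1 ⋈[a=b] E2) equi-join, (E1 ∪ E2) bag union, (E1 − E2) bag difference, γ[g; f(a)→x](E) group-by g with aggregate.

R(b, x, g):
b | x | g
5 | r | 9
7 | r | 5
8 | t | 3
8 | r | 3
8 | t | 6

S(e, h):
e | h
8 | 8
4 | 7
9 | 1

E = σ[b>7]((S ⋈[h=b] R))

σ filters on b, owned by the right side.
E' = (S ⋈[h=b] σ[b>7](R))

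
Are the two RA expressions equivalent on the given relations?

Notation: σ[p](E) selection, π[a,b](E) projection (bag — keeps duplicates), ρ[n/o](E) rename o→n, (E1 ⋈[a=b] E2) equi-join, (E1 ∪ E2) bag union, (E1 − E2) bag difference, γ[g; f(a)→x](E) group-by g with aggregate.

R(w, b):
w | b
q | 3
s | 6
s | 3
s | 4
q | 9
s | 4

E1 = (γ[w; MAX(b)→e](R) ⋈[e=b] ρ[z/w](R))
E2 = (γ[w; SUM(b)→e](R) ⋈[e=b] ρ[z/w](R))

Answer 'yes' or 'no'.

E1 stepwise |·|:
  R → 6
  γ[w; MAX(b)→e](R) → 2
  R → 6
  ρ[z/w](R) → 6
  (γ[w; MAX(b)→e](R) ⋈[e=b] ρ[z/w](R)) → 2
E2 stepwise |·|:
  R → 6
  γ[w; SUM(b)→e](R) → 2
  R → 6
  ρ[z/w](R) → 6
  (γ[w; SUM(b)→e](R) ⋈[e=b] ρ[z/w](R)) → 0

E1 result:
w | e | z | b
q | 9 | q | 9
s | 6 | s | 6
E2 result:
w | e | z | b
(0 rows)
Witness: ('s', 6, 's', 6) appears 1× in E1 but 0× in E2.

no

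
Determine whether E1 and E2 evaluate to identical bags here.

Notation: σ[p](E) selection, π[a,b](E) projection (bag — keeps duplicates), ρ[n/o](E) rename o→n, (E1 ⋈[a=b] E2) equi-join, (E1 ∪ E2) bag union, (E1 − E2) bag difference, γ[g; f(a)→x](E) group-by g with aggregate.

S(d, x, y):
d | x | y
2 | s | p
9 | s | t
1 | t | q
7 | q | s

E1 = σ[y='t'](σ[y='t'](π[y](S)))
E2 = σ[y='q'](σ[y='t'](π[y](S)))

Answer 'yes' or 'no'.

E1 per-node cardinality:
  S → 4
  π[y](S) → 4
  σ[y='t'](π[y](S)) → 1
  σ[y='t'](σ[y='t'](π[y](S))) → 1
E2 per-node cardinality:
  S → 4
  π[y](S) → 4
  σ[y='t'](π[y](S)) → 1
  σ[y='q'](σ[y='t'](π[y](S))) → 0

E1 result:
y
t
E2 result:
y
(0 rows)
Witness: ('t',) appears 1× in E1 but 0× in E2.

no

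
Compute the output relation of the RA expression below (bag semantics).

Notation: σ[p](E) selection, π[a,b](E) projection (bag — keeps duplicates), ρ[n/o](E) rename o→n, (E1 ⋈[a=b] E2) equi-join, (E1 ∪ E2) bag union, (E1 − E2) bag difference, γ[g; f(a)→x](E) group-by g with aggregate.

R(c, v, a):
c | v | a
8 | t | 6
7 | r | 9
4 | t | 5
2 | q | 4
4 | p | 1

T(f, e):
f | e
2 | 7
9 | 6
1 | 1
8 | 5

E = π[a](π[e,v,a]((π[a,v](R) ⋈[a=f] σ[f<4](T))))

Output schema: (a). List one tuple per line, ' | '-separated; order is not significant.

Stepwise |·|:
  R → 5
  π[a,v](R) → 5
  T → 4
  σ[f<4](T) → 2
  (π[a,v](R) ⋈[a=f] σ[f<4](T)) → 1
  π[e,v,a]((π[a,v](R) ⋈[a=f] σ[f<4](T))) → 1
  π[a](π[e,v,a]((π[a,v](R) ⋈[a=f] σ[f<4](T)))) → 1

== RESULT ==
a
1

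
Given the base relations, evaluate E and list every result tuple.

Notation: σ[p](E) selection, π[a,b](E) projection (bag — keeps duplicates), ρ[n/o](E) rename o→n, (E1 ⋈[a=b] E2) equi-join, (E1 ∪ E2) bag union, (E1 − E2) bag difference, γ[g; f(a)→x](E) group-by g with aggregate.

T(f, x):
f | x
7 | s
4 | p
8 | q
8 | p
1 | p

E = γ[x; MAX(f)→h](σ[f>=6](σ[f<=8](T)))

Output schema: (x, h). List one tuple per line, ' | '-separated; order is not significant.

Stepwise |·|:
  T → 5
  σ[f<=8](T) → 5
  σ[f>=6](σ[f<=8](T)) → 3
  γ[x; MAX(f)→h](σ[f>=6](σ[f<=8](T))) → 3

== RESULT ==
x | h
p | 8
q | 8
s | 7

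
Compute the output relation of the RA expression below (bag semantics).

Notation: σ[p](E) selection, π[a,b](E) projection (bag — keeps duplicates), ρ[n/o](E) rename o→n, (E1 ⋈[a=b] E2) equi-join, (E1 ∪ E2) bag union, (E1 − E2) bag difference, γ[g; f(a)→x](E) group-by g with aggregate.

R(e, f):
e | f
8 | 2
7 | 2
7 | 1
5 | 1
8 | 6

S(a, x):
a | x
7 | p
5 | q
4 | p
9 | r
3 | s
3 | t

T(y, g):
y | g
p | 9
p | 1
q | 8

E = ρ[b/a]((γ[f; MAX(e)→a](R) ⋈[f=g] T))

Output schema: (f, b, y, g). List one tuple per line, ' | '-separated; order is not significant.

Stepwise |·|:
  R → 5
  γ[f; MAX(e)→a](R) → 3
  T → 3
  (γ[f; MAX(e)→a](R) ⋈[f=g] T) → 1
  ρ[b/a]((γ[f; MAX(e)→a](R) ⋈[f=g] T)) → 1

== RESULT ==
f | b | y | g
1 | 7 | p | 1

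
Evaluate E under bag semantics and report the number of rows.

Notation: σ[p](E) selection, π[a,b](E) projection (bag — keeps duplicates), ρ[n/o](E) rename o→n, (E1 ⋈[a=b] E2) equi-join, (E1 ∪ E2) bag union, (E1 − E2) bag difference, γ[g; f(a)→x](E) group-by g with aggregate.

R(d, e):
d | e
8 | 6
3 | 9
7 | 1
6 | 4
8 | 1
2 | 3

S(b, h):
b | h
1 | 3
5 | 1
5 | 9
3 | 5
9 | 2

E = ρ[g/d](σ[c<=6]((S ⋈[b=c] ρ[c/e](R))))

Stepwise |·|:
  S → 5
  R → 6
  ρ[c/e](R) → 6
  (S ⋈[b=c] ρ[c/e](R)) → 4
  σ[c<=6]((S ⋈[b=c] ρ[c/e](R))) → 3
  ρ[g/d](σ[c<=6]((S ⋈[b=c] ρ[c/e](R)))) → 3

|E| = 3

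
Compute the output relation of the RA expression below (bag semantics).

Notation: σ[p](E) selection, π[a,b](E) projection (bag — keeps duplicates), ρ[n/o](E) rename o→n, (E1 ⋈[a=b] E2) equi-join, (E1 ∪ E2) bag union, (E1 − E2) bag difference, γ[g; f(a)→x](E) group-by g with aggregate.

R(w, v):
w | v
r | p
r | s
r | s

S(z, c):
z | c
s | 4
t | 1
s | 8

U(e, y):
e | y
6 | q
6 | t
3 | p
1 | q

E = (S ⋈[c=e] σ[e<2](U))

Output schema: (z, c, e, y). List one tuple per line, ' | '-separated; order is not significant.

Row counts bottom-up:
  S → 3
  U → 4
  σ[e<2](U) → 1
  (S ⋈[c=e] σ[e<2](U)) → 1

== RESULT ==
z | c | e | y
t | 1 | 1 | q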